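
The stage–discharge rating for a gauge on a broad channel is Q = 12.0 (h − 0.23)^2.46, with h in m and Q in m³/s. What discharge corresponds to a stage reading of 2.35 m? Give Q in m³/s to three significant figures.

76.2 m³/s

Q = 12.0 × (2.35 − 0.23)^2.46 = 12.0 × 2.12^2.46 = 76.20 m³/s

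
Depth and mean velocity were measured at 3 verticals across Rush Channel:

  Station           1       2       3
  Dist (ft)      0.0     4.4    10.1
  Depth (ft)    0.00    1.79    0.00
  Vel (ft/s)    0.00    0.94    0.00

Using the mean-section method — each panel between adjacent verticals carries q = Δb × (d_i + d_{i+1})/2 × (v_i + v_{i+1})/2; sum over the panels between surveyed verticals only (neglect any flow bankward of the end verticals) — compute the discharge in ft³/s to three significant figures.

Panel 1-2: Δb = 4.4 ft, d̄ = (0.00+1.79)/2 = 0.895, v̄ = (0.00+0.94)/2 = 0.47 → q = 4.4×0.895×0.47 = 1.851 ft³/s
Panel 2-3: Δb = 5.7 ft, d̄ = (1.79+0.00)/2 = 0.895, v̄ = (0.94+0.00)/2 = 0.47 → q = 5.7×0.895×0.47 = 2.398 ft³/s
Q = Σ q = 4.249 ft³/s

4.25 ft³/s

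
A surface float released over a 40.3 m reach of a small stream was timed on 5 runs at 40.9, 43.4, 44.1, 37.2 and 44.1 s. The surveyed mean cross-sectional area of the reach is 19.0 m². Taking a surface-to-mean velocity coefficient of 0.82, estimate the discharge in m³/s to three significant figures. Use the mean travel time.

15.0 m³/s

t̄ = (40.9 + 43.4 + 44.1 + 37.2 + 44.1) / 5 = 41.94 s
v_surface = L / t̄ = 40.3 / 41.94 = 0.9609 m/s
v_mean = 0.82 × 0.9609 = 0.7879 m/s
Q = A × v_mean = 19.0 × 0.7879 = 14.97 m³/s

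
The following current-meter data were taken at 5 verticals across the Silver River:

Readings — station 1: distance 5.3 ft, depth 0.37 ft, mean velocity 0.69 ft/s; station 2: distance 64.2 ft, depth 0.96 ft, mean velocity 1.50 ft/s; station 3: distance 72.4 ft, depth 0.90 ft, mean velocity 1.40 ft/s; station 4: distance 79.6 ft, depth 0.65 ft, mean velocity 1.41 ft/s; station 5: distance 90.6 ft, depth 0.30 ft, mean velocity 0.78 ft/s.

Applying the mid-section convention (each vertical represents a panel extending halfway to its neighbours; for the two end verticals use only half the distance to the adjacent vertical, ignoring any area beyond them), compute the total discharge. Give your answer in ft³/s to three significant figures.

75.2 ft³/s

w_1 = (64.2 − 5.3)/2 = 29.45 ft; q_1 = 0.69 × 0.37 × 29.45 = 7.519 ft³/s
w_2 = (72.4 − 5.3)/2 = 33.55 ft; q_2 = 1.50 × 0.96 × 33.55 = 48.31 ft³/s
w_3 = (79.6 − 64.2)/2 = 7.7 ft; q_3 = 1.40 × 0.90 × 7.7 = 9.702 ft³/s
w_4 = (90.6 − 72.4)/2 = 9.1 ft; q_4 = 1.41 × 0.65 × 9.1 = 8.340 ft³/s
w_5 = (90.6 − 79.6)/2 = 5.5 ft; q_5 = 0.78 × 0.30 × 5.5 = 1.287 ft³/s
Q = Σ qᵢ = 75.16 ft³/s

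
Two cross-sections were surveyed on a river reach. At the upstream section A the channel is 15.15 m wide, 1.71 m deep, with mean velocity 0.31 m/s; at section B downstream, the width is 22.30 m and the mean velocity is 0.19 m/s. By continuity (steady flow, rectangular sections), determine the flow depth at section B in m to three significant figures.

1.90 m

Q = A₁V₁ = (15.15×1.71) × 0.31 = 8.031 m³/s
d₂ = Q/(b₂ V₂) = 8.031/(22.30×0.19) = 1.895 m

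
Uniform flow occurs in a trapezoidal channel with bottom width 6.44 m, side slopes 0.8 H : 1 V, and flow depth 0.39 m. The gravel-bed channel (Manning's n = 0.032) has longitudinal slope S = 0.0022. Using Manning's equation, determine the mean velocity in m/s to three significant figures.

A = (b + z·y)·y = (6.44 + 0.8×0.39)×0.39 = 2.633 m²
P = b + 2y√(1+z²) = 6.44 + 2×0.39×√(1+0.8²) = 7.439 m
R = A/P = 2.633/7.439 = 0.3540 m
Q = (1/n)·A·R^(2/3)·S^(1/2) = (1/0.032) × 2.633 × 0.3540^(2/3) × 0.0022^(1/2) = 1.931 m³/s
V = Q/A = 1.931/2.633 = 0.7335 m/s

0.733 m/s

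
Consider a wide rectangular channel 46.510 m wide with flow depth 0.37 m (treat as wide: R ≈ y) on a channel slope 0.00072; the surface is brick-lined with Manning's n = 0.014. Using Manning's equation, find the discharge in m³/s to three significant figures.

A = b·y = 46.510 × 0.37 = 17.21 m²
Wide channel: R ≈ y = 0.37 m
Q = (1/n)·A·R^(2/3)·S^(1/2) = (1/0.014) × 17.21 × 0.3700^(2/3) × 0.00072^(1/2) = 17.00 m³/s

17.0 m³/s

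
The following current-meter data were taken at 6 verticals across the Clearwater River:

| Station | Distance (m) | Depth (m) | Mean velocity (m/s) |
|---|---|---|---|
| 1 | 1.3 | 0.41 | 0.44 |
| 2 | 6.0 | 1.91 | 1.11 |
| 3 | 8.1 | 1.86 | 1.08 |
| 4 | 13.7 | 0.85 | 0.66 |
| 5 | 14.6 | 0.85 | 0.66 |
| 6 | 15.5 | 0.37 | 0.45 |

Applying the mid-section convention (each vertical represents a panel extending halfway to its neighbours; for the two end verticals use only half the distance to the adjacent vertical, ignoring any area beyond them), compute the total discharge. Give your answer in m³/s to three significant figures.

17.8 m³/s

w_1 = (6.0 − 1.3)/2 = 2.35 m; q_1 = 0.44 × 0.41 × 2.35 = 0.4239 m³/s
w_2 = (8.1 − 1.3)/2 = 3.4 m; q_2 = 1.11 × 1.91 × 3.4 = 7.208 m³/s
w_3 = (13.7 − 6.0)/2 = 3.85 m; q_3 = 1.08 × 1.86 × 3.85 = 7.734 m³/s
w_4 = (14.6 − 8.1)/2 = 3.25 m; q_4 = 0.66 × 0.85 × 3.25 = 1.823 m³/s
w_5 = (15.5 − 13.7)/2 = 0.9 m; q_5 = 0.66 × 0.85 × 0.9 = 0.5049 m³/s
w_6 = (15.5 − 14.6)/2 = 0.45 m; q_6 = 0.45 × 0.37 × 0.45 = 0.07493 m³/s
Q = Σ qᵢ = 17.77 m³/s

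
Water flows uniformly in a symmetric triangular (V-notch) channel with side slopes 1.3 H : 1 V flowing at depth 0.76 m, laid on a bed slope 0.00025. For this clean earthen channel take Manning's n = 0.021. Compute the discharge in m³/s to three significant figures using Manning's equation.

A = z·y² = 1.3×0.76² = 0.7509 m²
P = 2y√(1+z²) = 2×0.76×√(1+1.3²) = 2.493 m
R = A/P = 0.7509/2.493 = 0.3012 m
Q = (1/n)·A·R^(2/3)·S^(1/2) = (1/0.021) × 0.7509 × 0.3012^(2/3) × 0.00025^(1/2) = 0.2540 m³/s

0.254 m³/s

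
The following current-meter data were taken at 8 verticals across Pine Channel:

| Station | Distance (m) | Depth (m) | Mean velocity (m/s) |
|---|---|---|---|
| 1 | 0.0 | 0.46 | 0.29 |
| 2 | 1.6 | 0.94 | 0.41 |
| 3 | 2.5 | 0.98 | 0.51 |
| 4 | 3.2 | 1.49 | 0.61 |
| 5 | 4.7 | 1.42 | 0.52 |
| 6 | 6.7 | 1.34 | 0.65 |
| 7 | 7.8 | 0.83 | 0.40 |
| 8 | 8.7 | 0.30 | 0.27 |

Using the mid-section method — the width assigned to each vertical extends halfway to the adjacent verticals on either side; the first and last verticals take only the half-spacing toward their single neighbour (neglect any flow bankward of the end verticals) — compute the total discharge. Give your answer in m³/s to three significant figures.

5.00 m³/s

w_1 = (1.6 − 0.0)/2 = 0.8 m; q_1 = 0.29 × 0.46 × 0.8 = 0.1067 m³/s
w_2 = (2.5 − 0.0)/2 = 1.25 m; q_2 = 0.41 × 0.94 × 1.25 = 0.4818 m³/s
w_3 = (3.2 − 1.6)/2 = 0.8 m; q_3 = 0.51 × 0.98 × 0.8 = 0.3998 m³/s
w_4 = (4.7 − 2.5)/2 = 1.1 m; q_4 = 0.61 × 1.49 × 1.1 = 0.9998 m³/s
w_5 = (6.7 − 3.2)/2 = 1.75 m; q_5 = 0.52 × 1.42 × 1.75 = 1.292 m³/s
w_6 = (7.8 − 4.7)/2 = 1.55 m; q_6 = 0.65 × 1.34 × 1.55 = 1.350 m³/s
w_7 = (8.7 − 6.7)/2 = 1 m; q_7 = 0.40 × 0.83 × 1 = 0.3320 m³/s
w_8 = (8.7 − 7.8)/2 = 0.45 m; q_8 = 0.27 × 0.30 × 0.45 = 0.03645 m³/s
Q = Σ qᵢ = 4.999 m³/s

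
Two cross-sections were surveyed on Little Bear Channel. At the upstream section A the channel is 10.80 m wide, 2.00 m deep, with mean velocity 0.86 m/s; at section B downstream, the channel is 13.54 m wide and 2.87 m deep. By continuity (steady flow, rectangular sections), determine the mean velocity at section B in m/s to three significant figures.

0.478 m/s

Q = A₁V₁ = (10.80×2.00) × 0.86 = 18.58 m³/s
A₂ = 13.54 × 2.87 = 38.86 m²
V₂ = Q/A₂ = 18.58/38.86 = 0.4780 m/s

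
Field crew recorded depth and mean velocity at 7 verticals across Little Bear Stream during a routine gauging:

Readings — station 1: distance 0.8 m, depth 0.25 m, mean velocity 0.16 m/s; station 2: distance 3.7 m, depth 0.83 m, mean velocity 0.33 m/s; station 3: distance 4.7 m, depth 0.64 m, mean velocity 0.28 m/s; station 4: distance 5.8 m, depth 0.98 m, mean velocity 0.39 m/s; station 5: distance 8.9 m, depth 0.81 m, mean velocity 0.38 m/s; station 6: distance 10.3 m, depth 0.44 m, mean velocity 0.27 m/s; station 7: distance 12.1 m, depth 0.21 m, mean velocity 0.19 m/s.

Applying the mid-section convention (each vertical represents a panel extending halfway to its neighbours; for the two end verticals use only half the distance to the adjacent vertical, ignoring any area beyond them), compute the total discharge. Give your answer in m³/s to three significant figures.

w_1 = (3.7 − 0.8)/2 = 1.45 m; q_1 = 0.16 × 0.25 × 1.45 = 0.05800 m³/s
w_2 = (4.7 − 0.8)/2 = 1.95 m; q_2 = 0.33 × 0.83 × 1.95 = 0.5341 m³/s
w_3 = (5.8 − 3.7)/2 = 1.05 m; q_3 = 0.28 × 0.64 × 1.05 = 0.1882 m³/s
w_4 = (8.9 − 4.7)/2 = 2.1 m; q_4 = 0.39 × 0.98 × 2.1 = 0.8026 m³/s
w_5 = (10.3 − 5.8)/2 = 2.25 m; q_5 = 0.38 × 0.81 × 2.25 = 0.6926 m³/s
w_6 = (12.1 − 8.9)/2 = 1.6 m; q_6 = 0.27 × 0.44 × 1.6 = 0.1901 m³/s
w_7 = (12.1 − 10.3)/2 = 0.9 m; q_7 = 0.19 × 0.21 × 0.9 = 0.03591 m³/s
Q = Σ qᵢ = 2.501 m³/s

2.50 m³/s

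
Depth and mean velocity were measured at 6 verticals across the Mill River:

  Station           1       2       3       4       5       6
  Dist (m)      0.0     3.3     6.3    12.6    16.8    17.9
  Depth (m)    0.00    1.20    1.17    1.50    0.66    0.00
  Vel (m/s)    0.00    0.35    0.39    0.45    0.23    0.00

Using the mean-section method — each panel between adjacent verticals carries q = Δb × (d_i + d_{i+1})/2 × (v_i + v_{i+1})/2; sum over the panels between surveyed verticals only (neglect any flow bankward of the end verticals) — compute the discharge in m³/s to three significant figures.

Panel 1-2: Δb = 3.3 m, d̄ = (0.00+1.20)/2 = 0.6, v̄ = (0.00+0.35)/2 = 0.175 → q = 3.3×0.6×0.175 = 0.3465 m³/s
Panel 2-3: Δb = 3 m, d̄ = (1.20+1.17)/2 = 1.185, v̄ = (0.35+0.39)/2 = 0.37 → q = 3×1.185×0.37 = 1.315 m³/s
Panel 3-4: Δb = 6.3 m, d̄ = (1.17+1.50)/2 = 1.335, v̄ = (0.39+0.45)/2 = 0.42 → q = 6.3×1.335×0.42 = 3.532 m³/s
Panel 4-5: Δb = 4.2 m, d̄ = (1.50+0.66)/2 = 1.08, v̄ = (0.45+0.23)/2 = 0.34 → q = 4.2×1.08×0.34 = 1.542 m³/s
Panel 5-6: Δb = 1.1 m, d̄ = (0.66+0.00)/2 = 0.33, v̄ = (0.23+0.00)/2 = 0.115 → q = 1.1×0.33×0.115 = 0.04175 m³/s
Q = Σ q = 6.778 m³/s

6.78 m³/s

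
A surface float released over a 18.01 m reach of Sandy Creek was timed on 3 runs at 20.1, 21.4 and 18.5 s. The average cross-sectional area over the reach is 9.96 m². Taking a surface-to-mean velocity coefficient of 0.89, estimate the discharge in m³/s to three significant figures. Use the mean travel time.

t̄ = (20.1 + 21.4 + 18.5) / 3 = 20 s
v_surface = L / t̄ = 18.01 / 20 = 0.9005 m/s
v_mean = 0.89 × 0.9005 = 0.8014 m/s
Q = A × v_mean = 9.96 × 0.8014 = 7.982 m³/s

7.98 m³/s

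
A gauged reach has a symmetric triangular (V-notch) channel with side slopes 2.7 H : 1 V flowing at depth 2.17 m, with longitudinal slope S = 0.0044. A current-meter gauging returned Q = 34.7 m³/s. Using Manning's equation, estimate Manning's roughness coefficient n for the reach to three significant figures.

0.0246

A = z·y² = 2.7×2.17² = 12.71 m²
P = 2y√(1+z²) = 2×2.17×√(1+2.7²) = 12.50 m
R = A/P = 12.71/12.50 = 1.017 m
n = (1/Q)·A·R^(2/3)·S^(1/2) = (1/34.7) × 12.71 × 1.012 × 0.06633 = 0.02459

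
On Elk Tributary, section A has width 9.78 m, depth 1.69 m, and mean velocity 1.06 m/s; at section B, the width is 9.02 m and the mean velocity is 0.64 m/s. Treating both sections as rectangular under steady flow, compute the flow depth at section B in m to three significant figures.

3.03 m

Q = A₁V₁ = (9.78×1.69) × 1.06 = 17.52 m³/s
d₂ = Q/(b₂ V₂) = 17.52/(9.02×0.64) = 3.035 m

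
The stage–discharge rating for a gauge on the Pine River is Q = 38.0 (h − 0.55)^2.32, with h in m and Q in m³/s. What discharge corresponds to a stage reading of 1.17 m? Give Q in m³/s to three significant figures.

12.5 m³/s

Q = 38.0 × (1.17 − 0.55)^2.32 = 38.0 × 0.62^2.32 = 12.54 m³/s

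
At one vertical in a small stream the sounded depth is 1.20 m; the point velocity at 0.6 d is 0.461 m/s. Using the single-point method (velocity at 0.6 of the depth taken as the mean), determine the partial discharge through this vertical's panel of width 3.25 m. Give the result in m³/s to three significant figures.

1.80 m³/s

v̄ = v₀.₆ = 0.461 m/s
q = v̄ × d × w = 0.4610 × 1.20 × 3.25 = 1.798 m³/s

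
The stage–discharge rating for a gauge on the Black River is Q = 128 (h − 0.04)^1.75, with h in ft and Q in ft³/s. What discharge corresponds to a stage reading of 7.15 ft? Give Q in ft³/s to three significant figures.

Q = 128 × (7.15 − 0.04)^1.75 = 128 × 7.11^1.75 = 3963 ft³/s

3960 ft³/s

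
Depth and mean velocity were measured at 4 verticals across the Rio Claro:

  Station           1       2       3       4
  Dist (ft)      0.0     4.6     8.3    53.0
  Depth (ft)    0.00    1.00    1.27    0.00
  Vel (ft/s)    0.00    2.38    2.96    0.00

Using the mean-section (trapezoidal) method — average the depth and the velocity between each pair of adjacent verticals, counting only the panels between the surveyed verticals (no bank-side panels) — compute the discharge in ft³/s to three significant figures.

56.0 ft³/s

Panel 1-2: Δb = 4.6 ft, d̄ = (0.00+1.00)/2 = 0.5, v̄ = (0.00+2.38)/2 = 1.19 → q = 4.6×0.5×1.19 = 2.737 ft³/s
Panel 2-3: Δb = 3.7 ft, d̄ = (1.00+1.27)/2 = 1.135, v̄ = (2.38+2.96)/2 = 2.67 → q = 3.7×1.135×2.67 = 11.21 ft³/s
Panel 3-4: Δb = 44.7 ft, d̄ = (1.27+0.00)/2 = 0.635, v̄ = (2.96+0.00)/2 = 1.48 → q = 44.7×0.635×1.48 = 42.01 ft³/s
Q = Σ q = 55.96 ft³/s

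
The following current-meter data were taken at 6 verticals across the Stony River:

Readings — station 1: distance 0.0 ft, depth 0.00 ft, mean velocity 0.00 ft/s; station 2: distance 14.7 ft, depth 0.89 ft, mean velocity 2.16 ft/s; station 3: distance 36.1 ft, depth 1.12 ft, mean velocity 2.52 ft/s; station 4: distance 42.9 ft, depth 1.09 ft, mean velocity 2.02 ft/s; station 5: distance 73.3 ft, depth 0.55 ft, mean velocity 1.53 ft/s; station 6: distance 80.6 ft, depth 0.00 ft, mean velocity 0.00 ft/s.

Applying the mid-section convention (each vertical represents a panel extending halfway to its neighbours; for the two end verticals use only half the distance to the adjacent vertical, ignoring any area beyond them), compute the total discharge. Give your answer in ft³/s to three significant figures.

w_2 = (36.1 − 0.0)/2 = 18.05 ft; q_2 = 2.16 × 0.89 × 18.05 = 34.70 ft³/s
w_3 = (42.9 − 14.7)/2 = 14.1 ft; q_3 = 2.52 × 1.12 × 14.1 = 39.80 ft³/s
w_4 = (73.3 − 36.1)/2 = 18.6 ft; q_4 = 2.02 × 1.09 × 18.6 = 40.95 ft³/s
w_5 = (80.6 − 42.9)/2 = 18.85 ft; q_5 = 1.53 × 0.55 × 18.85 = 15.86 ft³/s
Stations 1, 6 contribute zero (depth or velocity is 0).
Q = Σ qᵢ = 131.3 ft³/s

131 ft³/s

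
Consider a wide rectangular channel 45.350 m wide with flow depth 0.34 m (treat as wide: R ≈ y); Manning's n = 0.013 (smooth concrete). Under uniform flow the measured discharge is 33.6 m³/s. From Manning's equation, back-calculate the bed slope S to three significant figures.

A = b·y = 45.350 × 0.34 = 15.42 m²
Wide channel: R ≈ y = 0.34 m
S = (Q·n / (1·A·R^(2/3)))² = (33.6×0.013 / (1×15.42×0.4871))² = 0.003382

0.00338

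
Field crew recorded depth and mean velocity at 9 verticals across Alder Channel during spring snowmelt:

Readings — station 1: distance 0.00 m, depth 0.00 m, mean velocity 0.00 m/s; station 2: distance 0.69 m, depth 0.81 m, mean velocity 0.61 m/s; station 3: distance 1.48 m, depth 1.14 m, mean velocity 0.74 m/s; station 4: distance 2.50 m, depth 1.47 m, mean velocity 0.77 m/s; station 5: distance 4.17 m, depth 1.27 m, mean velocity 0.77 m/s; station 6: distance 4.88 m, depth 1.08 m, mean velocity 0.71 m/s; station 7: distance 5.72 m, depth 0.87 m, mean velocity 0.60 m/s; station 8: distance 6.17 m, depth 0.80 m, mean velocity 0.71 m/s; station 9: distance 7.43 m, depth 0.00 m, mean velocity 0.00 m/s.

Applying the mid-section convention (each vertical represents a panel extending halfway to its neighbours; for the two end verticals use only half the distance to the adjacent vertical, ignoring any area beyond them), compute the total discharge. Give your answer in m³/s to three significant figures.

5.23 m³/s

w_2 = (1.48 − 0.00)/2 = 0.74 m; q_2 = 0.61 × 0.81 × 0.74 = 0.3656 m³/s
w_3 = (2.50 − 0.69)/2 = 0.905 m; q_3 = 0.74 × 1.14 × 0.905 = 0.7635 m³/s
w_4 = (4.17 − 1.48)/2 = 1.345 m; q_4 = 0.77 × 1.47 × 1.345 = 1.522 m³/s
w_5 = (4.88 − 2.50)/2 = 1.19 m; q_5 = 0.77 × 1.27 × 1.19 = 1.164 m³/s
w_6 = (5.72 − 4.17)/2 = 0.775 m; q_6 = 0.71 × 1.08 × 0.775 = 0.5943 m³/s
w_7 = (6.17 − 4.88)/2 = 0.645 m; q_7 = 0.60 × 0.87 × 0.645 = 0.3367 m³/s
w_8 = (7.43 − 5.72)/2 = 0.855 m; q_8 = 0.71 × 0.80 × 0.855 = 0.4856 m³/s
Stations 1, 9 contribute zero (depth or velocity is 0).
Q = Σ qᵢ = 5.232 m³/s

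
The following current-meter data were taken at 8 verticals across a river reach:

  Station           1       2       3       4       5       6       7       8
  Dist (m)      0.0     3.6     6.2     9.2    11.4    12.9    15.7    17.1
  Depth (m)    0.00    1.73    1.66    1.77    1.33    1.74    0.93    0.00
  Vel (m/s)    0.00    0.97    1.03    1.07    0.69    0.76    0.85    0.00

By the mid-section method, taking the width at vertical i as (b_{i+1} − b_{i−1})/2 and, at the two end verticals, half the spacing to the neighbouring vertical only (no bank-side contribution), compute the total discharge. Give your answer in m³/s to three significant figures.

w_2 = (6.2 − 0.0)/2 = 3.1 m; q_2 = 0.97 × 1.73 × 3.1 = 5.202 m³/s
w_3 = (9.2 − 3.6)/2 = 2.8 m; q_3 = 1.03 × 1.66 × 2.8 = 4.787 m³/s
w_4 = (11.4 − 6.2)/2 = 2.6 m; q_4 = 1.07 × 1.77 × 2.6 = 4.924 m³/s
w_5 = (12.9 − 9.2)/2 = 1.85 m; q_5 = 0.69 × 1.33 × 1.85 = 1.698 m³/s
w_6 = (15.7 − 11.4)/2 = 2.15 m; q_6 = 0.76 × 1.74 × 2.15 = 2.843 m³/s
w_7 = (17.1 − 12.9)/2 = 2.1 m; q_7 = 0.85 × 0.93 × 2.1 = 1.660 m³/s
Stations 1, 8 contribute zero (depth or velocity is 0).
Q = Σ qᵢ = 21.11 m³/s

21.1 m³/s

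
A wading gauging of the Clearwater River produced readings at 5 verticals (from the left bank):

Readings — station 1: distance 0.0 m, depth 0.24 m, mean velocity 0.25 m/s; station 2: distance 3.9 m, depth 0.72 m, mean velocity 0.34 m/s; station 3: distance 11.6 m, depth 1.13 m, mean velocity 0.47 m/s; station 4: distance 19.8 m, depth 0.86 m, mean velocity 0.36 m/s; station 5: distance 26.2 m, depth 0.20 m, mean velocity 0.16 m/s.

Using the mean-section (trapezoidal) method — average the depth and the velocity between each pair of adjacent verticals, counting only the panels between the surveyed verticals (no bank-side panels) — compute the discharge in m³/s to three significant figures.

Panel 1-2: Δb = 3.9 m, d̄ = (0.24+0.72)/2 = 0.48, v̄ = (0.25+0.34)/2 = 0.295 → q = 3.9×0.48×0.295 = 0.5522 m³/s
Panel 2-3: Δb = 7.7 m, d̄ = (0.72+1.13)/2 = 0.925, v̄ = (0.34+0.47)/2 = 0.405 → q = 7.7×0.925×0.405 = 2.885 m³/s
Panel 3-4: Δb = 8.2 m, d̄ = (1.13+0.86)/2 = 0.995, v̄ = (0.47+0.36)/2 = 0.415 → q = 8.2×0.995×0.415 = 3.386 m³/s
Panel 4-5: Δb = 6.4 m, d̄ = (0.86+0.20)/2 = 0.53, v̄ = (0.36+0.16)/2 = 0.26 → q = 6.4×0.53×0.26 = 0.8819 m³/s
Q = Σ q = 7.705 m³/s

7.70 m³/s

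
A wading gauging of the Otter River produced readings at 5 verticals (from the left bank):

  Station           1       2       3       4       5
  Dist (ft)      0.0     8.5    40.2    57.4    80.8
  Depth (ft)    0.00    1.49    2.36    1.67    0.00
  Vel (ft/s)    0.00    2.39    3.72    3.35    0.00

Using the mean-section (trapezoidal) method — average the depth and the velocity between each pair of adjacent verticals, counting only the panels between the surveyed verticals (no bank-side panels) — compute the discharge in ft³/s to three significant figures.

Panel 1-2: Δb = 8.5 ft, d̄ = (0.00+1.49)/2 = 0.745, v̄ = (0.00+2.39)/2 = 1.195 → q = 8.5×0.745×1.195 = 7.567 ft³/s
Panel 2-3: Δb = 31.7 ft, d̄ = (1.49+2.36)/2 = 1.925, v̄ = (2.39+3.72)/2 = 3.055 → q = 31.7×1.925×3.055 = 186.4 ft³/s
Panel 3-4: Δb = 17.2 ft, d̄ = (2.36+1.67)/2 = 2.015, v̄ = (3.72+3.35)/2 = 3.535 → q = 17.2×2.015×3.535 = 122.5 ft³/s
Panel 4-5: Δb = 23.4 ft, d̄ = (1.67+0.00)/2 = 0.835, v̄ = (3.35+0.00)/2 = 1.675 → q = 23.4×0.835×1.675 = 32.73 ft³/s
Q = Σ q = 349.2 ft³/s

349 ft³/s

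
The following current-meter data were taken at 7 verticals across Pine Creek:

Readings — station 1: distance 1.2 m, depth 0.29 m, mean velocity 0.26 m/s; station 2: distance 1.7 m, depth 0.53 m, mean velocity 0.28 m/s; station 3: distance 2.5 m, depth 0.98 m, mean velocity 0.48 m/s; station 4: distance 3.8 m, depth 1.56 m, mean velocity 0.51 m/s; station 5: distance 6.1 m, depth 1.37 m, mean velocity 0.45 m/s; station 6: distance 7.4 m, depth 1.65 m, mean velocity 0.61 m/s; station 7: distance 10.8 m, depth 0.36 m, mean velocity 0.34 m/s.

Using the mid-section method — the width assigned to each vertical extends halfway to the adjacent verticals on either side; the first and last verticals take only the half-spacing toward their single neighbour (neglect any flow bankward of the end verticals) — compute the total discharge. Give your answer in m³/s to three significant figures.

5.72 m³/s

w_1 = (1.7 − 1.2)/2 = 0.25 m; q_1 = 0.26 × 0.29 × 0.25 = 0.01885 m³/s
w_2 = (2.5 − 1.2)/2 = 0.65 m; q_2 = 0.28 × 0.53 × 0.65 = 0.09646 m³/s
w_3 = (3.8 − 1.7)/2 = 1.05 m; q_3 = 0.48 × 0.98 × 1.05 = 0.4939 m³/s
w_4 = (6.1 − 2.5)/2 = 1.8 m; q_4 = 0.51 × 1.56 × 1.8 = 1.432 m³/s
w_5 = (7.4 − 3.8)/2 = 1.8 m; q_5 = 0.45 × 1.37 × 1.8 = 1.110 m³/s
w_6 = (10.8 − 6.1)/2 = 2.35 m; q_6 = 0.61 × 1.65 × 2.35 = 2.365 m³/s
w_7 = (10.8 − 7.4)/2 = 1.7 m; q_7 = 0.34 × 0.36 × 1.7 = 0.2081 m³/s
Q = Σ qᵢ = 5.724 m³/s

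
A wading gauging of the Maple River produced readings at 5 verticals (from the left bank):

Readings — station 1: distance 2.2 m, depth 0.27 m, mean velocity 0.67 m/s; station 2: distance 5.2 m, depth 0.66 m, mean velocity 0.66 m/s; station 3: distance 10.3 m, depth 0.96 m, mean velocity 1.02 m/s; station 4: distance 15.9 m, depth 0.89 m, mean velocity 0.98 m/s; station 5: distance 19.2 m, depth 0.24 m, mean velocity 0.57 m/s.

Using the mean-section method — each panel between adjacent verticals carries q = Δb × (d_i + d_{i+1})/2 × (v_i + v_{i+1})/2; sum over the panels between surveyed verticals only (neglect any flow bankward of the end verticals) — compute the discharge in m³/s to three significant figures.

11.0 m³/s

Panel 1-2: Δb = 3 m, d̄ = (0.27+0.66)/2 = 0.465, v̄ = (0.67+0.66)/2 = 0.665 → q = 3×0.465×0.665 = 0.9277 m³/s
Panel 2-3: Δb = 5.1 m, d̄ = (0.66+0.96)/2 = 0.81, v̄ = (0.66+1.02)/2 = 0.84 → q = 5.1×0.81×0.84 = 3.470 m³/s
Panel 3-4: Δb = 5.6 m, d̄ = (0.96+0.89)/2 = 0.925, v̄ = (1.02+0.98)/2 = 1 → q = 5.6×0.925×1 = 5.180 m³/s
Panel 4-5: Δb = 3.3 m, d̄ = (0.89+0.24)/2 = 0.565, v̄ = (0.98+0.57)/2 = 0.775 → q = 3.3×0.565×0.775 = 1.445 m³/s
Q = Σ q = 11.02 m³/s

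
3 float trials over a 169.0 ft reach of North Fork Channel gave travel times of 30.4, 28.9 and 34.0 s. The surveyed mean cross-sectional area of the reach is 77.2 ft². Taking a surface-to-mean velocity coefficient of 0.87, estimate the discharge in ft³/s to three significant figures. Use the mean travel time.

t̄ = (30.4 + 28.9 + 34.0) / 3 = 31.1 s
v_surface = L / t̄ = 169.0 / 31.1 = 5.434 ft/s
v_mean = 0.87 × 5.434 = 4.728 ft/s
Q = A × v_mean = 77.2 × 4.728 = 365.0 ft³/s

365 ft³/s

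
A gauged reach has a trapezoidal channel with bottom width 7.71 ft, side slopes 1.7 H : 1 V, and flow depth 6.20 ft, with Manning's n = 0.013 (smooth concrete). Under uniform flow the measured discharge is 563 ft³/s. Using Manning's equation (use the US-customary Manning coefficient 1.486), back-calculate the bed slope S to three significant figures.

0.000354

A = (b + z·y)·y = (7.71 + 1.7×6.20)×6.20 = 113.2 ft²
P = b + 2y√(1+z²) = 7.71 + 2×6.20×√(1+1.7²) = 32.17 ft
R = A/P = 113.2/32.17 = 3.518 ft
S = (Q·n / (1.486·A·R^(2/3)))² = (563×0.013 / (1.486×113.2×2.313))² = 0.0003542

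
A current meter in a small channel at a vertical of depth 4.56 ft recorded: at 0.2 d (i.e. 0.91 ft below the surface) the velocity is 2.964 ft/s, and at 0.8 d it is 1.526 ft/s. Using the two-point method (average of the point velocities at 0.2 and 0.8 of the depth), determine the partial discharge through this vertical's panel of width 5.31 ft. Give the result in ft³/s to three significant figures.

54.4 ft³/s

v̄ = (2.964 + 1.526) / 2 = 2.245 ft/s
q = v̄ × d × w = 2.245 × 4.56 × 5.31 = 54.36 ft³/s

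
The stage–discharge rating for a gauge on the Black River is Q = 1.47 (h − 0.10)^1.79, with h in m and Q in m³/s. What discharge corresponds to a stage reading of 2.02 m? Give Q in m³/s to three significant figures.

Q = 1.47 × (2.02 − 0.10)^1.79 = 1.47 × 1.92^1.79 = 4.725 m³/s

4.73 m³/s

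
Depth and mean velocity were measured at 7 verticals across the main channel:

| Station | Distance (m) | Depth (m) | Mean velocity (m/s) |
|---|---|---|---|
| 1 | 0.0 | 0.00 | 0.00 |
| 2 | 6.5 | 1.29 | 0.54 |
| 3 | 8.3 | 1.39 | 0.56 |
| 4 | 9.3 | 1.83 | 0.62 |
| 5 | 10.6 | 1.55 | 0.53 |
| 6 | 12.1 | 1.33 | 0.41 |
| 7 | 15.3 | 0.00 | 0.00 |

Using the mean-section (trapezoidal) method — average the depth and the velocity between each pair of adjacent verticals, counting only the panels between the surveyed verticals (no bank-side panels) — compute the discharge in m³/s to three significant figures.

Panel 1-2: Δb = 6.5 m, d̄ = (0.00+1.29)/2 = 0.645, v̄ = (0.00+0.54)/2 = 0.27 → q = 6.5×0.645×0.27 = 1.132 m³/s
Panel 2-3: Δb = 1.8 m, d̄ = (1.29+1.39)/2 = 1.34, v̄ = (0.54+0.56)/2 = 0.55 → q = 1.8×1.34×0.55 = 1.327 m³/s
Panel 3-4: Δb = 1 m, d̄ = (1.39+1.83)/2 = 1.61, v̄ = (0.56+0.62)/2 = 0.59 → q = 1×1.61×0.59 = 0.9499 m³/s
Panel 4-5: Δb = 1.3 m, d̄ = (1.83+1.55)/2 = 1.69, v̄ = (0.62+0.53)/2 = 0.575 → q = 1.3×1.69×0.575 = 1.263 m³/s
Panel 5-6: Δb = 1.5 m, d̄ = (1.55+1.33)/2 = 1.44, v̄ = (0.53+0.41)/2 = 0.47 → q = 1.5×1.44×0.47 = 1.015 m³/s
Panel 6-7: Δb = 3.2 m, d̄ = (1.33+0.00)/2 = 0.665, v̄ = (0.41+0.00)/2 = 0.205 → q = 3.2×0.665×0.205 = 0.4362 m³/s
Q = Σ q = 6.123 m³/s

6.12 m³/s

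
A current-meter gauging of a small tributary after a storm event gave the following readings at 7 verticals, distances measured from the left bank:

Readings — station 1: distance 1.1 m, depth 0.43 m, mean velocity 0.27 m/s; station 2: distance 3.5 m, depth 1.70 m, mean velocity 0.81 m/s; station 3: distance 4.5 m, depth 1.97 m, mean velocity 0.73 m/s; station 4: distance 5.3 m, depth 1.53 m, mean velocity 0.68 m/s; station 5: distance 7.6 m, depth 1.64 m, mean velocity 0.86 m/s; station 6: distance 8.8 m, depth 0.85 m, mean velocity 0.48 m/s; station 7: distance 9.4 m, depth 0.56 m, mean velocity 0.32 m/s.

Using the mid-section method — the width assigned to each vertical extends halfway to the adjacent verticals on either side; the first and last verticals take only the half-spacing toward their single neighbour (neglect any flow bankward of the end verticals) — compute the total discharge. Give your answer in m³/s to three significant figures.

8.28 m³/s

w_1 = (3.5 − 1.1)/2 = 1.2 m; q_1 = 0.27 × 0.43 × 1.2 = 0.1393 m³/s
w_2 = (4.5 − 1.1)/2 = 1.7 m; q_2 = 0.81 × 1.70 × 1.7 = 2.341 m³/s
w_3 = (5.3 − 3.5)/2 = 0.9 m; q_3 = 0.73 × 1.97 × 0.9 = 1.294 m³/s
w_4 = (7.6 − 4.5)/2 = 1.55 m; q_4 = 0.68 × 1.53 × 1.55 = 1.613 m³/s
w_5 = (8.8 − 5.3)/2 = 1.75 m; q_5 = 0.86 × 1.64 × 1.75 = 2.468 m³/s
w_6 = (9.4 − 7.6)/2 = 0.9 m; q_6 = 0.48 × 0.85 × 0.9 = 0.3672 m³/s
w_7 = (9.4 − 8.8)/2 = 0.3 m; q_7 = 0.32 × 0.56 × 0.3 = 0.05376 m³/s
Q = Σ qᵢ = 8.276 m³/s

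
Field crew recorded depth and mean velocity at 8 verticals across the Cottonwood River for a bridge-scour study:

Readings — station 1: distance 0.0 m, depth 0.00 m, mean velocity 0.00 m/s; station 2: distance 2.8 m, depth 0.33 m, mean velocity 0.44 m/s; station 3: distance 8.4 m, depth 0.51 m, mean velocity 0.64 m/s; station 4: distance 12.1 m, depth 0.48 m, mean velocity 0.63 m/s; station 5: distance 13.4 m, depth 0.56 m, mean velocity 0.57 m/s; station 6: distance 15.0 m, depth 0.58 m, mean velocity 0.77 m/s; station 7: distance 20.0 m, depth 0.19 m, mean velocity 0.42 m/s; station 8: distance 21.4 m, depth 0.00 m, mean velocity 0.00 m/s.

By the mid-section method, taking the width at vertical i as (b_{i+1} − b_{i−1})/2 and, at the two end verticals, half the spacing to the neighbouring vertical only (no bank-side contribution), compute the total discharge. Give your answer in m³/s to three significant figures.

5.08 m³/s

w_2 = (8.4 − 0.0)/2 = 4.2 m; q_2 = 0.44 × 0.33 × 4.2 = 0.6098 m³/s
w_3 = (12.1 − 2.8)/2 = 4.65 m; q_3 = 0.64 × 0.51 × 4.65 = 1.518 m³/s
w_4 = (13.4 − 8.4)/2 = 2.5 m; q_4 = 0.63 × 0.48 × 2.5 = 0.7560 m³/s
w_5 = (15.0 − 12.1)/2 = 1.45 m; q_5 = 0.57 × 0.56 × 1.45 = 0.4628 m³/s
w_6 = (20.0 − 13.4)/2 = 3.3 m; q_6 = 0.77 × 0.58 × 3.3 = 1.474 m³/s
w_7 = (21.4 − 15.0)/2 = 3.2 m; q_7 = 0.42 × 0.19 × 3.2 = 0.2554 m³/s
Stations 1, 8 contribute zero (depth or velocity is 0).
Q = Σ qᵢ = 5.076 m³/s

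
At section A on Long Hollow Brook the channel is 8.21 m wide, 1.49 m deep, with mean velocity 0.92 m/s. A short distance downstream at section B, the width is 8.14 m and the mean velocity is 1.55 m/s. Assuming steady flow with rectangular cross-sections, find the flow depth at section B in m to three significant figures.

Q = A₁V₁ = (8.21×1.49) × 0.92 = 11.25 m³/s
d₂ = Q/(b₂ V₂) = 11.25/(8.14×1.55) = 0.8920 m

0.892 m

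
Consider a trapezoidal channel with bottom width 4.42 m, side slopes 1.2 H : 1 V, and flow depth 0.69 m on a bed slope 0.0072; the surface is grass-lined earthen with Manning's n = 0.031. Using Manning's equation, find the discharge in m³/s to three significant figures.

A = (b + z·y)·y = (4.42 + 1.2×0.69)×0.69 = 3.621 m²
P = b + 2y√(1+z²) = 4.42 + 2×0.69×√(1+1.2²) = 6.576 m
R = A/P = 3.621/6.576 = 0.5507 m
Q = (1/n)·A·R^(2/3)·S^(1/2) = (1/0.031) × 3.621 × 0.5507^(2/3) × 0.0072^(1/2) = 6.659 m³/s

6.66 m³/s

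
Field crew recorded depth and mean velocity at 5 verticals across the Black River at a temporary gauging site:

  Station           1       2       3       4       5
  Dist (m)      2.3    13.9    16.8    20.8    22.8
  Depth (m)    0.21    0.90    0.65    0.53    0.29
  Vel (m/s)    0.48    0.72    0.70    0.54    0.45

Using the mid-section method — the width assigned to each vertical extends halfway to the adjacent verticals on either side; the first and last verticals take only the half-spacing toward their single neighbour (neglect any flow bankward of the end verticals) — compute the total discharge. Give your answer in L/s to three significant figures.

7840 L/s

w_1 = (13.9 − 2.3)/2 = 5.8 m; q_1 = 0.48 × 0.21 × 5.8 = 0.5846 m³/s
w_2 = (16.8 − 2.3)/2 = 7.25 m; q_2 = 0.72 × 0.90 × 7.25 = 4.698 m³/s
w_3 = (20.8 − 13.9)/2 = 3.45 m; q_3 = 0.70 × 0.65 × 3.45 = 1.570 m³/s
w_4 = (22.8 − 16.8)/2 = 3 m; q_4 = 0.54 × 0.53 × 3 = 0.8586 m³/s
w_5 = (22.8 − 20.8)/2 = 1 m; q_5 = 0.45 × 0.29 × 1 = 0.1305 m³/s
Q = Σ qᵢ = 7.841 m³/s
= 7.841 × 1000 = 7841 L/s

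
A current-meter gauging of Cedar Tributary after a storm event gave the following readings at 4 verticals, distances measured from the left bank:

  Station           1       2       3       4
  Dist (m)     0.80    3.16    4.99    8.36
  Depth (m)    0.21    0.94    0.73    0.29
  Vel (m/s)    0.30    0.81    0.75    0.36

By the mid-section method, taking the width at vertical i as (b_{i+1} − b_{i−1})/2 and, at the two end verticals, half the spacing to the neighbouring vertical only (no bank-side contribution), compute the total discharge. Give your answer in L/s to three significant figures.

w_1 = (3.16 − 0.80)/2 = 1.18 m; q_1 = 0.30 × 0.21 × 1.18 = 0.07434 m³/s
w_2 = (4.99 − 0.80)/2 = 2.095 m; q_2 = 0.81 × 0.94 × 2.095 = 1.595 m³/s
w_3 = (8.36 − 3.16)/2 = 2.6 m; q_3 = 0.75 × 0.73 × 2.6 = 1.424 m³/s
w_4 = (8.36 − 4.99)/2 = 1.685 m; q_4 = 0.36 × 0.29 × 1.685 = 0.1759 m³/s
Q = Σ qᵢ = 3.269 m³/s
= 3.269 × 1000 = 3269 L/s

3270 L/s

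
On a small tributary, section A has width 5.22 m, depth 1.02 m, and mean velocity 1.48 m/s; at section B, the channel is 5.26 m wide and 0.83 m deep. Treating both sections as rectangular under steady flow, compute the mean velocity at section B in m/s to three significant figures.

1.80 m/s

Q = A₁V₁ = (5.22×1.02) × 1.48 = 7.880 m³/s
A₂ = 5.26 × 0.83 = 4.366 m²
V₂ = Q/A₂ = 7.880/4.366 = 1.805 m/s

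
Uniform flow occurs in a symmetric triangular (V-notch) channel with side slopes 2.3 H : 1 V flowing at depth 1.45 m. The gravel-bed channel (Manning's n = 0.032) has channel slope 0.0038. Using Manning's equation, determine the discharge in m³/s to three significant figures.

7.10 m³/s

A = z·y² = 2.3×1.45² = 4.836 m²
P = 2y√(1+z²) = 2×1.45×√(1+2.3²) = 7.273 m
R = A/P = 4.836/7.273 = 0.6649 m
Q = (1/n)·A·R^(2/3)·S^(1/2) = (1/0.032) × 4.836 × 0.6649^(2/3) × 0.0038^(1/2) = 7.096 m³/s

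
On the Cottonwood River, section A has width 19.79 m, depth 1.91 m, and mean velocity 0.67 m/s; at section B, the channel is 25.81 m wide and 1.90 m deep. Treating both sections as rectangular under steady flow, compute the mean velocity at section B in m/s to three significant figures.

Q = A₁V₁ = (19.79×1.91) × 0.67 = 25.33 m³/s
A₂ = 25.81 × 1.90 = 49.04 m²
V₂ = Q/A₂ = 25.33/49.04 = 0.5164 m/s

0.516 m/s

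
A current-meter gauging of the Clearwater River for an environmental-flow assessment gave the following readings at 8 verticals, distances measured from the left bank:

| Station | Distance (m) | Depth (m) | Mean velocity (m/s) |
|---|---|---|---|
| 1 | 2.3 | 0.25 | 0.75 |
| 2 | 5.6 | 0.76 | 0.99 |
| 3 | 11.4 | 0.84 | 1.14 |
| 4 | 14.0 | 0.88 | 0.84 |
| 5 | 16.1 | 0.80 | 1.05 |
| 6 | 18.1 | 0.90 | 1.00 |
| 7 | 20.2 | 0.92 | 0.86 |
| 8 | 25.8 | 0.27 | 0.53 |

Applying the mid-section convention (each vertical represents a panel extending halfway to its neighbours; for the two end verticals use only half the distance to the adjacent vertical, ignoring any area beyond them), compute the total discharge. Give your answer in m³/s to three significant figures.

16.5 m³/s

w_1 = (5.6 − 2.3)/2 = 1.65 m; q_1 = 0.75 × 0.25 × 1.65 = 0.3094 m³/s
w_2 = (11.4 − 2.3)/2 = 4.55 m; q_2 = 0.99 × 0.76 × 4.55 = 3.423 m³/s
w_3 = (14.0 − 5.6)/2 = 4.2 m; q_3 = 1.14 × 0.84 × 4.2 = 4.022 m³/s
w_4 = (16.1 − 11.4)/2 = 2.35 m; q_4 = 0.84 × 0.88 × 2.35 = 1.737 m³/s
w_5 = (18.1 − 14.0)/2 = 2.05 m; q_5 = 1.05 × 0.80 × 2.05 = 1.722 m³/s
w_6 = (20.2 − 16.1)/2 = 2.05 m; q_6 = 1.00 × 0.90 × 2.05 = 1.845 m³/s
w_7 = (25.8 − 18.1)/2 = 3.85 m; q_7 = 0.86 × 0.92 × 3.85 = 3.046 m³/s
w_8 = (25.8 − 20.2)/2 = 2.8 m; q_8 = 0.53 × 0.27 × 2.8 = 0.4007 m³/s
Q = Σ qᵢ = 16.51 m³/s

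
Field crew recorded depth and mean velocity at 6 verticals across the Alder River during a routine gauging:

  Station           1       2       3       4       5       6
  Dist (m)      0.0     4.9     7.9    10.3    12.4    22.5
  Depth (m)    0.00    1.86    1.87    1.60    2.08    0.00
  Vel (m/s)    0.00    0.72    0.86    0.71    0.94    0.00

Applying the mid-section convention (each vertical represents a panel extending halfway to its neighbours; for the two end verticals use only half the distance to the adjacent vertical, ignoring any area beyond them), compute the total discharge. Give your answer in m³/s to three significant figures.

24.1 m³/s

w_2 = (7.9 − 0.0)/2 = 3.95 m; q_2 = 0.72 × 1.86 × 3.95 = 5.290 m³/s
w_3 = (10.3 − 4.9)/2 = 2.7 m; q_3 = 0.86 × 1.87 × 2.7 = 4.342 m³/s
w_4 = (12.4 − 7.9)/2 = 2.25 m; q_4 = 0.71 × 1.60 × 2.25 = 2.556 m³/s
w_5 = (22.5 − 10.3)/2 = 6.1 m; q_5 = 0.94 × 2.08 × 6.1 = 11.93 m³/s
Stations 1, 6 contribute zero (depth or velocity is 0).
Q = Σ qᵢ = 24.11 m³/s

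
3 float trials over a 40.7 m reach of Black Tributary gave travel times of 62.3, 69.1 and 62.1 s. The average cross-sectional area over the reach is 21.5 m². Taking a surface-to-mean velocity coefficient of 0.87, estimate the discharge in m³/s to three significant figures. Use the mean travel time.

t̄ = (62.3 + 69.1 + 62.1) / 3 = 64.5 s
v_surface = L / t̄ = 40.7 / 64.5 = 0.6310 m/s
v_mean = 0.87 × 0.6310 = 0.5490 m/s
Q = A × v_mean = 21.5 × 0.5490 = 11.80 m³/s

11.8 m³/s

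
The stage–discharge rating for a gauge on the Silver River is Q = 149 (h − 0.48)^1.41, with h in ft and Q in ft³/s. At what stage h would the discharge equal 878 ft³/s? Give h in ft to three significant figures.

h − h₀ = (Q/C)^(1/b) = (878/149)^(1/1.41) = 3.518 ft
h = 0.48 + 3.518 = 3.998 ft

4.00 ft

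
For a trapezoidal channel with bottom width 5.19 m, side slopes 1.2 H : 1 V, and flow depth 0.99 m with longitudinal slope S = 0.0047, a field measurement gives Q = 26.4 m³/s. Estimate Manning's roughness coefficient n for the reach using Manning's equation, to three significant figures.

A = (b + z·y)·y = (5.19 + 1.2×0.99)×0.99 = 6.314 m²
P = b + 2y√(1+z²) = 5.19 + 2×0.99×√(1+1.2²) = 8.283 m
R = A/P = 6.314/8.283 = 0.7623 m
n = (1/Q)·A·R^(2/3)·S^(1/2) = (1/26.4) × 6.314 × 0.8345 × 0.06856 = 0.01368

0.0137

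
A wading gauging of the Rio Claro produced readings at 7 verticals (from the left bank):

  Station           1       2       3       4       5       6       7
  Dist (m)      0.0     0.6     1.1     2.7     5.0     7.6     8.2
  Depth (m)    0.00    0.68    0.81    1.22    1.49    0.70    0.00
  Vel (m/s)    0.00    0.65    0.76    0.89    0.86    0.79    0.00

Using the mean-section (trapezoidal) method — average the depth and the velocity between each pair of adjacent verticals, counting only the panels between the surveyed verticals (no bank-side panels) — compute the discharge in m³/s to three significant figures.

6.83 m³/s

Panel 1-2: Δb = 0.6 m, d̄ = (0.00+0.68)/2 = 0.34, v̄ = (0.00+0.65)/2 = 0.325 → q = 0.6×0.34×0.325 = 0.06630 m³/s
Panel 2-3: Δb = 0.5 m, d̄ = (0.68+0.81)/2 = 0.745, v̄ = (0.65+0.76)/2 = 0.705 → q = 0.5×0.745×0.705 = 0.2626 m³/s
Panel 3-4: Δb = 1.6 m, d̄ = (0.81+1.22)/2 = 1.015, v̄ = (0.76+0.89)/2 = 0.825 → q = 1.6×1.015×0.825 = 1.340 m³/s
Panel 4-5: Δb = 2.3 m, d̄ = (1.22+1.49)/2 = 1.355, v̄ = (0.89+0.86)/2 = 0.875 → q = 2.3×1.355×0.875 = 2.727 m³/s
Panel 5-6: Δb = 2.6 m, d̄ = (1.49+0.70)/2 = 1.095, v̄ = (0.86+0.79)/2 = 0.825 → q = 2.6×1.095×0.825 = 2.349 m³/s
Panel 6-7: Δb = 0.6 m, d̄ = (0.70+0.00)/2 = 0.35, v̄ = (0.79+0.00)/2 = 0.395 → q = 0.6×0.35×0.395 = 0.08295 m³/s
Q = Σ q = 6.827 m³/s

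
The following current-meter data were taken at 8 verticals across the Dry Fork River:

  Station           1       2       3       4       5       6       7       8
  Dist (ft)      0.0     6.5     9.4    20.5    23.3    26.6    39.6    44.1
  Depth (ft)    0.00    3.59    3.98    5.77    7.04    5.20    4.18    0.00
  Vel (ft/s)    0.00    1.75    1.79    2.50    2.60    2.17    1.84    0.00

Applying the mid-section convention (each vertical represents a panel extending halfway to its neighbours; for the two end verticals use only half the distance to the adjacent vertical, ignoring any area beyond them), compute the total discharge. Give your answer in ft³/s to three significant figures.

w_2 = (9.4 − 0.0)/2 = 4.7 ft; q_2 = 1.75 × 3.59 × 4.7 = 29.53 ft³/s
w_3 = (20.5 − 6.5)/2 = 7 ft; q_3 = 1.79 × 3.98 × 7 = 49.87 ft³/s
w_4 = (23.3 − 9.4)/2 = 6.95 ft; q_4 = 2.50 × 5.77 × 6.95 = 100.3 ft³/s
w_5 = (26.6 − 20.5)/2 = 3.05 ft; q_5 = 2.60 × 7.04 × 3.05 = 55.83 ft³/s
w_6 = (39.6 − 23.3)/2 = 8.15 ft; q_6 = 2.17 × 5.20 × 8.15 = 91.96 ft³/s
w_7 = (44.1 − 26.6)/2 = 8.75 ft; q_7 = 1.84 × 4.18 × 8.75 = 67.30 ft³/s
Stations 1, 8 contribute zero (depth or velocity is 0).
Q = Σ qᵢ = 394.7 ft³/s

395 ft³/s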